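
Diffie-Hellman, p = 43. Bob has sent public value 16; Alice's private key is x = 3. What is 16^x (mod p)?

Shared key K = 16^3 mod 43.
16^1 ≡ 16 (mod 43)
16^2 = (16^1)^2 ≡ 16^2 = 256 ≡ 41 (mod 43)
16^3 = 16^2 · 16^1 ≡ 41 · 16 ≡ 11 (mod 43).

11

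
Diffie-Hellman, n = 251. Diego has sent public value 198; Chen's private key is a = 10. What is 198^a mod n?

Shared key K = 198^10 mod 251.
198^1 ≡ 198 (mod 251)
198^2 = (198^1)^2 ≡ 198^2 = 39204 ≡ 48 (mod 251)
198^4 = (198^2)^2 ≡ 48^2 = 2304 ≡ 45 (mod 251)
198^8 = (198^4)^2 ≡ 45^2 = 2025 ≡ 17 (mod 251)
198^10 = 198^8 · 198^2 ≡ 17 · 48 ≡ 63 (mod 251).

63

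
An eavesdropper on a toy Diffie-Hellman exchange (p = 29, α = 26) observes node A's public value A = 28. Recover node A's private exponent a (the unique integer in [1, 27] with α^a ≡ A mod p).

14

Try successive powers of 26 modulo 29:
26^1 ≡ 26
26^2 ≡ 9
26^3 ≡ 2
26^4 ≡ 23
26^5 ≡ 18
26^6 ≡ 4
26^7 ≡ 17
26^8 ≡ 7
26^9 ≡ 8
26^10 ≡ 5
26^11 ≡ 14
26^12 ≡ 16
26^13 ≡ 10
26^14 ≡ 28
Found: a = 14.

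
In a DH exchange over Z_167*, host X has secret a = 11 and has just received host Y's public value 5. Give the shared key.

164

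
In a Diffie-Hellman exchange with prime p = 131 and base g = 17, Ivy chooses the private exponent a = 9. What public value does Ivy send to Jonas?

Public value = 17^9 mod 131.
17^1 ≡ 17 (mod 131)
17^2 = (17^1)^2 ≡ 17^2 = 289 ≡ 27 (mod 131)
17^4 = (17^2)^2 ≡ 27^2 = 729 ≡ 74 (mod 131)
17^8 = (17^4)^2 ≡ 74^2 = 5476 ≡ 105 (mod 131)
17^9 = 17^8 · 17^1 ≡ 105 · 17 ≡ 82 (mod 131).

82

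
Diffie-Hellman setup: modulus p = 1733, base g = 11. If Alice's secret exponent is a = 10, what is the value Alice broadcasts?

60

Public value = 11^10 (mod 1733).
11^1 ≡ 11 (mod 1733)
11^2 = (11^1)^2 ≡ 11^2 = 121 ≡ 121 (mod 1733)
11^4 = (11^2)^2 ≡ 121^2 = 14641 ≡ 777 (mod 1733)
11^8 = (11^4)^2 ≡ 777^2 = 603729 ≡ 645 (mod 1733)
11^10 = 11^8 · 11^2 ≡ 645 · 121 ≡ 60 (mod 1733).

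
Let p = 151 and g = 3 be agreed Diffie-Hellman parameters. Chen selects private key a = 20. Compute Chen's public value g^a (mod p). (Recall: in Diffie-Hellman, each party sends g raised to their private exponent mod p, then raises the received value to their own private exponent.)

64

Public value = 3^20 (mod 151).
3^1 ≡ 3 (mod 151)
3^2 = (3^1)^2 ≡ 3^2 = 9 ≡ 9 (mod 151)
3^4 = (3^2)^2 ≡ 9^2 = 81 ≡ 81 (mod 151)
3^8 = (3^4)^2 ≡ 81^2 = 6561 ≡ 68 (mod 151)
3^16 = (3^8)^2 ≡ 68^2 = 4624 ≡ 94 (mod 151)
3^20 = 3^16 · 3^4 ≡ 94 · 81 ≡ 64 (mod 151).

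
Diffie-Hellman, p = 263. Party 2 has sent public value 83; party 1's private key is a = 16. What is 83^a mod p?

74

Shared key K = 83^16 mod 263.
83^1 ≡ 83 (mod 263)
83^2 = (83^1)^2 ≡ 83^2 = 6889 ≡ 51 (mod 263)
83^4 = (83^2)^2 ≡ 51^2 = 2601 ≡ 234 (mod 263)
83^8 = (83^4)^2 ≡ 234^2 = 54756 ≡ 52 (mod 263)
83^16 = (83^8)^2 ≡ 52^2 = 2704 ≡ 74 (mod 263)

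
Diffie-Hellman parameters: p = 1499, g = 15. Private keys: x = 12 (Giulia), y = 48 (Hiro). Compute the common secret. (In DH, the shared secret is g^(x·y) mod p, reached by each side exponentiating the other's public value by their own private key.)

Hiro sends B = g^y mod p = 15^48 mod 1499.
15^1 ≡ 15 (mod 1499)
15^2 = (15^1)^2 ≡ 15^2 = 225 ≡ 225 (mod 1499)
15^4 = (15^2)^2 ≡ 225^2 = 50625 ≡ 1158 (mod 1499)
15^8 = (15^4)^2 ≡ 1158^2 = 1340964 ≡ 858 (mod 1499)
15^16 = (15^8)^2 ≡ 858^2 = 736164 ≡ 155 (mod 1499)
15^32 = (15^16)^2 ≡ 155^2 = 24025 ≡ 41 (mod 1499)
15^48 = 15^32 · 15^16 ≡ 41 · 155 ≡ 359 (mod 1499).
So B = 359. Giulia then computes K = B^x mod p = 359^12 mod 1499.
359^1 ≡ 359 (mod 1499)
359^2 = (359^1)^2 ≡ 359^2 = 128881 ≡ 1466 (mod 1499)
359^4 = (359^2)^2 ≡ 1466^2 = 2149156 ≡ 1089 (mod 1499)
359^8 = (359^4)^2 ≡ 1089^2 = 1185921 ≡ 212 (mod 1499)
359^12 = 359^8 · 359^4 ≡ 212 · 1089 ≡ 22 (mod 1499).

22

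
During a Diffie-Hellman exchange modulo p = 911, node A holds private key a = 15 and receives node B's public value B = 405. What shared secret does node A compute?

392

Shared key K = 405^15 mod 911.
405^1 ≡ 405 (mod 911)
405^2 = (405^1)^2 ≡ 405^2 = 164025 ≡ 45 (mod 911)
405^4 = (405^2)^2 ≡ 45^2 = 2025 ≡ 203 (mod 911)
405^8 = (405^4)^2 ≡ 203^2 = 41209 ≡ 214 (mod 911)
405^15 = 405^8 · 405^4 · 405^2 · 405^1 ≡ 214 · 203 · 45 · 405 ≡ 392 (mod 911).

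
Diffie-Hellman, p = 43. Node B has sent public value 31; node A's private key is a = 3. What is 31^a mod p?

35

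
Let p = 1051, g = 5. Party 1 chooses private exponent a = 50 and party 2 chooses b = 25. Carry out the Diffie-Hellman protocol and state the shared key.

892

Party 1 sends A = g^a mod p = 5^50 mod 1051.
5^1 ≡ 5 (mod 1051)
5^2 = (5^1)^2 ≡ 5^2 = 25 ≡ 25 (mod 1051)
5^4 = (5^2)^2 ≡ 25^2 = 625 ≡ 625 (mod 1051)
5^8 = (5^4)^2 ≡ 625^2 = 390625 ≡ 704 (mod 1051)
5^16 = (5^8)^2 ≡ 704^2 = 495616 ≡ 595 (mod 1051)
5^32 = (5^16)^2 ≡ 595^2 = 354025 ≡ 889 (mod 1051)
5^50 = 5^32 · 5^16 · 5^2 ≡ 889 · 595 · 25 ≡ 193 (mod 1051).
So A = 193. Party 2 then computes K = A^b mod p = 193^25 mod 1051.
193^1 ≡ 193 (mod 1051)
193^2 = (193^1)^2 ≡ 193^2 = 37249 ≡ 464 (mod 1051)
193^4 = (193^2)^2 ≡ 464^2 = 215296 ≡ 892 (mod 1051)
193^8 = (193^4)^2 ≡ 892^2 = 795664 ≡ 57 (mod 1051)
193^16 = (193^8)^2 ≡ 57^2 = 3249 ≡ 96 (mod 1051)
193^25 = 193^16 · 193^8 · 193^1 ≡ 96 · 57 · 193 ≡ 892 (mod 1051).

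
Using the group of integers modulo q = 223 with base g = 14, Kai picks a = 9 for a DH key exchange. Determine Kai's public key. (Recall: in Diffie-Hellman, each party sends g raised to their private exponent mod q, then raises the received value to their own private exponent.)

2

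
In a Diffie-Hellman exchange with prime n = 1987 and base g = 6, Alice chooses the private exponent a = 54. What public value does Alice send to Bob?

1264

Public value = 6^54 mod 1987.
6^1 ≡ 6 (mod 1987)
6^2 = (6^1)^2 ≡ 6^2 = 36 ≡ 36 (mod 1987)
6^4 = (6^2)^2 ≡ 36^2 = 1296 ≡ 1296 (mod 1987)
6^8 = (6^4)^2 ≡ 1296^2 = 1679616 ≡ 601 (mod 1987)
6^16 = (6^8)^2 ≡ 601^2 = 361201 ≡ 1554 (mod 1987)
6^32 = (6^16)^2 ≡ 1554^2 = 2414916 ≡ 711 (mod 1987)
6^54 = 6^32 · 6^16 · 6^4 · 6^2 ≡ 711 · 1554 · 1296 · 36 ≡ 1264 (mod 1987).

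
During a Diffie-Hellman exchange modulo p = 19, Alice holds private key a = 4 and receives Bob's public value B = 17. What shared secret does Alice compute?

Shared key K = 17^4 mod 19.
17^1 ≡ 17 (mod 19)
17^2 = (17^1)^2 ≡ 17^2 = 289 ≡ 4 (mod 19)
17^4 = (17^2)^2 ≡ 4^2 = 16 ≡ 16 (mod 19)

16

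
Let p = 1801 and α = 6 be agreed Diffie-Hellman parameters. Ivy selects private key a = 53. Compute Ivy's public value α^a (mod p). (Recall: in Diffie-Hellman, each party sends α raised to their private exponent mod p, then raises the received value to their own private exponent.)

1332

Public value = 6^53 (mod 1801).
6^1 ≡ 6 (mod 1801)
6^2 = (6^1)^2 ≡ 6^2 = 36 ≡ 36 (mod 1801)
6^4 = (6^2)^2 ≡ 36^2 = 1296 ≡ 1296 (mod 1801)
6^8 = (6^4)^2 ≡ 1296^2 = 1679616 ≡ 1084 (mod 1801)
6^16 = (6^8)^2 ≡ 1084^2 = 1175056 ≡ 804 (mod 1801)
6^32 = (6^16)^2 ≡ 804^2 = 646416 ≡ 1658 (mod 1801)
6^53 = 6^32 · 6^16 · 6^4 · 6^1 ≡ 1658 · 804 · 1296 · 6 ≡ 1332 (mod 1801).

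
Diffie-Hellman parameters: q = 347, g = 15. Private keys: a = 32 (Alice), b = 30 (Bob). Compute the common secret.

Alice sends A = g^a mod q = 15^32 mod 347.
15^1 ≡ 15 (mod 347)
15^2 = (15^1)^2 ≡ 15^2 = 225 ≡ 225 (mod 347)
15^4 = (15^2)^2 ≡ 225^2 = 50625 ≡ 310 (mod 347)
15^8 = (15^4)^2 ≡ 310^2 = 96100 ≡ 328 (mod 347)
15^16 = (15^8)^2 ≡ 328^2 = 107584 ≡ 14 (mod 347)
15^32 = (15^16)^2 ≡ 14^2 = 196 ≡ 196 (mod 347)
So A = 196. Bob then computes K = A^b mod q = 196^30 mod 347.
196^1 ≡ 196 (mod 347)
196^2 = (196^1)^2 ≡ 196^2 = 38416 ≡ 246 (mod 347)
196^4 = (196^2)^2 ≡ 246^2 = 60516 ≡ 138 (mod 347)
196^8 = (196^4)^2 ≡ 138^2 = 19044 ≡ 306 (mod 347)
196^16 = (196^8)^2 ≡ 306^2 = 93636 ≡ 293 (mod 347)
196^30 = 196^16 · 196^8 · 196^4 · 196^2 ≡ 293 · 306 · 138 · 246 ≡ 325 (mod 347).

325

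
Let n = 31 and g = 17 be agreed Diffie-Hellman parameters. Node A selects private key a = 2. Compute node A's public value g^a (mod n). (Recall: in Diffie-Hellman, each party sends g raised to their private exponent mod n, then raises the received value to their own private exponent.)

Public value = 17^2 (mod 31).
17^1 ≡ 17 (mod 31)
17^2 = (17^1)^2 ≡ 17^2 = 289 ≡ 10 (mod 31)

10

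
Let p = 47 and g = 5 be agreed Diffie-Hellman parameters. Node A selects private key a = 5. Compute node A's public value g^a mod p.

Public value = 5^5 mod 47.
5^1 ≡ 5 (mod 47)
5^2 = (5^1)^2 ≡ 5^2 = 25 ≡ 25 (mod 47)
5^4 = (5^2)^2 ≡ 25^2 = 625 ≡ 14 (mod 47)
5^5 = 5^4 · 5^1 ≡ 14 · 5 ≡ 23 (mod 47).

23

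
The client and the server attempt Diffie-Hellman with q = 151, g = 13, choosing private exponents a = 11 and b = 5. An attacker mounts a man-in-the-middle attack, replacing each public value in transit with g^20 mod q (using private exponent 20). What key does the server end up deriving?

32

The server receives an attacker's public value M = 13^20 mod 151 instead of the honest one.
13^1 ≡ 13 (mod 151)
13^2 = (13^1)^2 ≡ 13^2 = 169 ≡ 18 (mod 151)
13^4 = (13^2)^2 ≡ 18^2 = 324 ≡ 22 (mod 151)
13^8 = (13^4)^2 ≡ 22^2 = 484 ≡ 31 (mod 151)
13^16 = (13^8)^2 ≡ 31^2 = 961 ≡ 55 (mod 151)
13^20 = 13^16 · 13^4 ≡ 55 · 22 ≡ 2 (mod 151).
So M = 2. The server computes K = M^5 mod 151.
2^1 ≡ 2 (mod 151)
2^2 = (2^1)^2 ≡ 2^2 = 4 ≡ 4 (mod 151)
2^4 = (2^2)^2 ≡ 4^2 = 16 ≡ 16 (mod 151)
2^5 = 2^4 · 2^1 ≡ 16 · 2 ≡ 32 (mod 151).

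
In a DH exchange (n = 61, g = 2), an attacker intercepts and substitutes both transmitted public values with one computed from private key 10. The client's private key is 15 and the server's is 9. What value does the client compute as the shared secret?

The client receives an attacker's public value M = 2^10 mod 61 instead of the honest one.
2^1 ≡ 2 (mod 61)
2^2 = (2^1)^2 ≡ 2^2 = 4 ≡ 4 (mod 61)
2^4 = (2^2)^2 ≡ 4^2 = 16 ≡ 16 (mod 61)
2^8 = (2^4)^2 ≡ 16^2 = 256 ≡ 12 (mod 61)
2^10 = 2^8 · 2^2 ≡ 12 · 4 ≡ 48 (mod 61).
So M = 48. The client computes K = M^15 mod 61.
48^1 ≡ 48 (mod 61)
48^2 = (48^1)^2 ≡ 48^2 = 2304 ≡ 47 (mod 61)
48^4 = (48^2)^2 ≡ 47^2 = 2209 ≡ 13 (mod 61)
48^8 = (48^4)^2 ≡ 13^2 = 169 ≡ 47 (mod 61)
48^15 = 48^8 · 48^4 · 48^2 · 48^1 ≡ 47 · 13 · 47 · 48 ≡ 60 (mod 61).

60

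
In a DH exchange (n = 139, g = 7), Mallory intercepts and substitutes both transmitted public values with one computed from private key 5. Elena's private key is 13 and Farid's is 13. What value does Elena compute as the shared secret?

11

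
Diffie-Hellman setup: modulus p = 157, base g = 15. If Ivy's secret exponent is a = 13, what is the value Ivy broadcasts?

50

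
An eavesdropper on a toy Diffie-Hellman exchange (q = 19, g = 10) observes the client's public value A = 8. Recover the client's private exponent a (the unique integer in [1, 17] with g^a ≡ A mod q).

Try successive powers of 10 modulo 19:
10^1 ≡ 10
10^2 ≡ 5
10^3 ≡ 12
10^4 ≡ 6
10^5 ≡ 3
10^6 ≡ 11
10^7 ≡ 15
10^8 ≡ 17
10^9 ≡ 18
10^10 ≡ 9
10^11 ≡ 14
10^12 ≡ 7
10^13 ≡ 13
10^14 ≡ 16
10^15 ≡ 8
Found: a = 15.

15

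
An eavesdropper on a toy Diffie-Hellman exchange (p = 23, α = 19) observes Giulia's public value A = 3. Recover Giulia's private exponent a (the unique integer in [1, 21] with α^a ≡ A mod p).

4

Try successive powers of 19 modulo 23:
19^1 ≡ 19
19^2 ≡ 16
19^3 ≡ 5
19^4 ≡ 3
Found: a = 4.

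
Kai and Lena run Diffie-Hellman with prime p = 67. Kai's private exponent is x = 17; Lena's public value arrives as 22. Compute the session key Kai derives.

Shared key K = 22^17 mod 67.
22^1 ≡ 22 (mod 67)
22^2 = (22^1)^2 ≡ 22^2 = 484 ≡ 15 (mod 67)
22^4 = (22^2)^2 ≡ 15^2 = 225 ≡ 24 (mod 67)
22^8 = (22^4)^2 ≡ 24^2 = 576 ≡ 40 (mod 67)
22^16 = (22^8)^2 ≡ 40^2 = 1600 ≡ 59 (mod 67)
22^17 = 22^16 · 22^1 ≡ 59 · 22 ≡ 25 (mod 67).

25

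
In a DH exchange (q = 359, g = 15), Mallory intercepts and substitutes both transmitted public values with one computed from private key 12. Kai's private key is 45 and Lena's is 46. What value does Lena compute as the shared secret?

230

Lena receives Mallory's public value M = 15^12 mod 359 instead of the honest one.
15^1 ≡ 15 (mod 359)
15^2 = (15^1)^2 ≡ 15^2 = 225 ≡ 225 (mod 359)
15^4 = (15^2)^2 ≡ 225^2 = 50625 ≡ 6 (mod 359)
15^8 = (15^4)^2 ≡ 6^2 = 36 ≡ 36 (mod 359)
15^12 = 15^8 · 15^4 ≡ 36 · 6 ≡ 216 (mod 359).
So M = 216. Lena computes K = M^46 mod 359.
216^1 ≡ 216 (mod 359)
216^2 = (216^1)^2 ≡ 216^2 = 46656 ≡ 345 (mod 359)
216^4 = (216^2)^2 ≡ 345^2 = 119025 ≡ 196 (mod 359)
216^8 = (216^4)^2 ≡ 196^2 = 38416 ≡ 3 (mod 359)
216^16 = (216^8)^2 ≡ 3^2 = 9 ≡ 9 (mod 359)
216^32 = (216^16)^2 ≡ 9^2 = 81 ≡ 81 (mod 359)
216^46 = 216^32 · 216^8 · 216^4 · 216^2 ≡ 81 · 3 · 196 · 345 ≡ 230 (mod 359).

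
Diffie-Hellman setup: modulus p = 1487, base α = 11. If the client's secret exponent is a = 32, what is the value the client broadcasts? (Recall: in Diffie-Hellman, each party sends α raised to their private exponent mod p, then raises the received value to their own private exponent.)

1304

Public value = 11^32 mod 1487.
11^1 ≡ 11 (mod 1487)
11^2 = (11^1)^2 ≡ 11^2 = 121 ≡ 121 (mod 1487)
11^4 = (11^2)^2 ≡ 121^2 = 14641 ≡ 1258 (mod 1487)
11^8 = (11^4)^2 ≡ 1258^2 = 1582564 ≡ 396 (mod 1487)
11^16 = (11^8)^2 ≡ 396^2 = 156816 ≡ 681 (mod 1487)
11^32 = (11^16)^2 ≡ 681^2 = 463761 ≡ 1304 (mod 1487)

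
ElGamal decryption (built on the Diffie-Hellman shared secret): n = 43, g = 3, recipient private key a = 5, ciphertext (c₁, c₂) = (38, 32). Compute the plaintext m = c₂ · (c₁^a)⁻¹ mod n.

Shared mask s = c₁^a mod n = 38^5 mod 43.
38^1 ≡ 38 (mod 43)
38^2 = (38^1)^2 ≡ 38^2 = 1444 ≡ 25 (mod 43)
38^4 = (38^2)^2 ≡ 25^2 = 625 ≡ 23 (mod 43)
38^5 = 38^4 · 38^1 ≡ 23 · 38 ≡ 14 (mod 43).
So s = 14; s⁻¹ ≡ 40 (mod 43).
m = c₂ · s⁻¹ mod 43 = 32 · 40 mod 43 = 33.

33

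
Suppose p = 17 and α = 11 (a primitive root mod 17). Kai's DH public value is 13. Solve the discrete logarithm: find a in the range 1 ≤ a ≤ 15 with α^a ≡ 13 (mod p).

12

Try successive powers of 11 modulo 17:
11^1 ≡ 11
11^2 ≡ 2
11^3 ≡ 5
11^4 ≡ 4
11^5 ≡ 10
11^6 ≡ 8
11^7 ≡ 3
11^8 ≡ 16
11^9 ≡ 6
11^10 ≡ 15
11^11 ≡ 12
11^12 ≡ 13
Found: a = 12.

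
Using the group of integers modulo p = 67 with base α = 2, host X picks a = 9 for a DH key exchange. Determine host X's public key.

Public value = 2^9 mod 67.
2^1 ≡ 2 (mod 67)
2^2 = (2^1)^2 ≡ 2^2 = 4 ≡ 4 (mod 67)
2^4 = (2^2)^2 ≡ 4^2 = 16 ≡ 16 (mod 67)
2^8 = (2^4)^2 ≡ 16^2 = 256 ≡ 55 (mod 67)
2^9 = 2^8 · 2^1 ≡ 55 · 2 ≡ 43 (mod 67).

43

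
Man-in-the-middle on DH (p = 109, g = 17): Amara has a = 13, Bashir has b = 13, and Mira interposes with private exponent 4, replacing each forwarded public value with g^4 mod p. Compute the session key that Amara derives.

Amara receives Mira's public value M = 17^4 mod 109 instead of the honest one.
17^1 ≡ 17 (mod 109)
17^2 = (17^1)^2 ≡ 17^2 = 289 ≡ 71 (mod 109)
17^4 = (17^2)^2 ≡ 71^2 = 5041 ≡ 27 (mod 109)
So M = 27. Amara computes K = M^13 mod 109.
27^1 ≡ 27 (mod 109)
27^2 = (27^1)^2 ≡ 27^2 = 729 ≡ 75 (mod 109)
27^4 = (27^2)^2 ≡ 75^2 = 5625 ≡ 66 (mod 109)
27^8 = (27^4)^2 ≡ 66^2 = 4356 ≡ 105 (mod 109)
27^13 = 27^8 · 27^4 · 27^1 ≡ 105 · 66 · 27 ≡ 66 (mod 109).

66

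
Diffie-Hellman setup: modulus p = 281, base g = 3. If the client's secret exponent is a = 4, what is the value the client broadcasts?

Public value = 3^4 mod 281.
3^1 ≡ 3 (mod 281)
3^2 = (3^1)^2 ≡ 3^2 = 9 ≡ 9 (mod 281)
3^4 = (3^2)^2 ≡ 9^2 = 81 ≡ 81 (mod 281)

81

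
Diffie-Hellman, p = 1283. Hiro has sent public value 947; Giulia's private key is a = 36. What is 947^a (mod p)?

764

Shared key K = 947^36 mod 1283.
947^1 ≡ 947 (mod 1283)
947^2 = (947^1)^2 ≡ 947^2 = 896809 ≡ 1275 (mod 1283)
947^4 = (947^2)^2 ≡ 1275^2 = 1625625 ≡ 64 (mod 1283)
947^8 = (947^4)^2 ≡ 64^2 = 4096 ≡ 247 (mod 1283)
947^16 = (947^8)^2 ≡ 247^2 = 61009 ≡ 708 (mod 1283)
947^32 = (947^16)^2 ≡ 708^2 = 501264 ≡ 894 (mod 1283)
947^36 = 947^32 · 947^4 ≡ 894 · 64 ≡ 764 (mod 1283).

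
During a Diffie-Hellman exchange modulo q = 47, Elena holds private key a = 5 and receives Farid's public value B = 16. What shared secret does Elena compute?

6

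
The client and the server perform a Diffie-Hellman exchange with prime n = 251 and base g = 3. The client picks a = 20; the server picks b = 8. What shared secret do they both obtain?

The client sends A = g^a mod n = 3^20 mod 251.
3^1 ≡ 3 (mod 251)
3^2 = (3^1)^2 ≡ 3^2 = 9 ≡ 9 (mod 251)
3^4 = (3^2)^2 ≡ 9^2 = 81 ≡ 81 (mod 251)
3^8 = (3^4)^2 ≡ 81^2 = 6561 ≡ 35 (mod 251)
3^16 = (3^8)^2 ≡ 35^2 = 1225 ≡ 221 (mod 251)
3^20 = 3^16 · 3^4 ≡ 221 · 81 ≡ 80 (mod 251).
So A = 80. The server then computes K = A^b mod n = 80^8 mod 251.
80^1 ≡ 80 (mod 251)
80^2 = (80^1)^2 ≡ 80^2 = 6400 ≡ 125 (mod 251)
80^4 = (80^2)^2 ≡ 125^2 = 15625 ≡ 63 (mod 251)
80^8 = (80^4)^2 ≡ 63^2 = 3969 ≡ 204 (mod 251)

204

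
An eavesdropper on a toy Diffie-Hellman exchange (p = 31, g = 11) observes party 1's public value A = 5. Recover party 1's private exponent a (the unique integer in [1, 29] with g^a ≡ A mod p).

Try successive powers of 11 modulo 31:
11^1 ≡ 11
11^2 ≡ 28
11^3 ≡ 29
11^4 ≡ 9
11^5 ≡ 6
11^6 ≡ 4
11^7 ≡ 13
11^8 ≡ 19
11^9 ≡ 23
11^10 ≡ 5
Found: a = 10.

10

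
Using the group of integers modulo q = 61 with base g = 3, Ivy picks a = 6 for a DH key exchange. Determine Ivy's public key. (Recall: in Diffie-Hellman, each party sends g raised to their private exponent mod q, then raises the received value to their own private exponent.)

58

Public value = 3^6 mod 61.
3^1 ≡ 3 (mod 61)
3^2 = (3^1)^2 ≡ 3^2 = 9 ≡ 9 (mod 61)
3^4 = (3^2)^2 ≡ 9^2 = 81 ≡ 20 (mod 61)
3^6 = 3^4 · 3^2 ≡ 20 · 9 ≡ 58 (mod 61).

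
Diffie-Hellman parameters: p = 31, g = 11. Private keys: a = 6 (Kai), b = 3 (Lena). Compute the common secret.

Kai sends A = g^a mod p = 11^6 mod 31.
11^1 ≡ 11 (mod 31)
11^2 = (11^1)^2 ≡ 11^2 = 121 ≡ 28 (mod 31)
11^4 = (11^2)^2 ≡ 28^2 = 784 ≡ 9 (mod 31)
11^6 = 11^4 · 11^2 ≡ 9 · 28 ≡ 4 (mod 31).
So A = 4. Lena then computes K = A^b mod p = 4^3 mod 31.
4^1 ≡ 4 (mod 31)
4^2 = (4^1)^2 ≡ 4^2 = 16 ≡ 16 (mod 31)
4^3 = 4^2 · 4^1 ≡ 16 · 4 ≡ 2 (mod 31).

2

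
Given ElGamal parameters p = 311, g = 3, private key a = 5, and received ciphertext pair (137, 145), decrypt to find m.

297

Shared mask s = c₁^a mod p = 137^5 mod 311.
137^1 ≡ 137 (mod 311)
137^2 = (137^1)^2 ≡ 137^2 = 18769 ≡ 109 (mod 311)
137^4 = (137^2)^2 ≡ 109^2 = 11881 ≡ 63 (mod 311)
137^5 = 137^4 · 137^1 ≡ 63 · 137 ≡ 234 (mod 311).
So s = 234; s⁻¹ ≡ 105 (mod 311).
m = c₂ · s⁻¹ mod 311 = 145 · 105 mod 311 = 297.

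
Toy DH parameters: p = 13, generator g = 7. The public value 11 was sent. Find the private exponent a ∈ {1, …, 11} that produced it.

Try successive powers of 7 modulo 13:
7^1 ≡ 7
7^2 ≡ 10
7^3 ≡ 5
7^4 ≡ 9
7^5 ≡ 11
Found: a = 5.

5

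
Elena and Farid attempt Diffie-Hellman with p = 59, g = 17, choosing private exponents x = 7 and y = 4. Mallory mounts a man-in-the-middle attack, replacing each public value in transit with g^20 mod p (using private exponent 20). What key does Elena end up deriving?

51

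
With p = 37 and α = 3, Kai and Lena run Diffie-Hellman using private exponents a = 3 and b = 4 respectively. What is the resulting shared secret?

Kai sends A = α^a mod p = 3^3 mod 37.
3^1 ≡ 3 (mod 37)
3^2 = (3^1)^2 ≡ 3^2 = 9 ≡ 9 (mod 37)
3^3 = 3^2 · 3^1 ≡ 9 · 3 ≡ 27 (mod 37).
So A = 27. Lena then computes K = A^b mod p = 27^4 mod 37.
27^1 ≡ 27 (mod 37)
27^2 = (27^1)^2 ≡ 27^2 = 729 ≡ 26 (mod 37)
27^4 = (27^2)^2 ≡ 26^2 = 676 ≡ 10 (mod 37)

10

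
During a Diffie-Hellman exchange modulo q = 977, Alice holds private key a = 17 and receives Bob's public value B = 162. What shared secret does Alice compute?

Shared key K = 162^17 mod 977.
162^1 ≡ 162 (mod 977)
162^2 = (162^1)^2 ≡ 162^2 = 26244 ≡ 842 (mod 977)
162^4 = (162^2)^2 ≡ 842^2 = 708964 ≡ 639 (mod 977)
162^8 = (162^4)^2 ≡ 639^2 = 408321 ≡ 912 (mod 977)
162^16 = (162^8)^2 ≡ 912^2 = 831744 ≡ 317 (mod 977)
162^17 = 162^16 · 162^1 ≡ 317 · 162 ≡ 550 (mod 977).

550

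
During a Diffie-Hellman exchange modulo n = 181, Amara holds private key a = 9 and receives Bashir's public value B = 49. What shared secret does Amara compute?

180

Shared key K = 49^9 mod 181.
49^1 ≡ 49 (mod 181)
49^2 = (49^1)^2 ≡ 49^2 = 2401 ≡ 48 (mod 181)
49^4 = (49^2)^2 ≡ 48^2 = 2304 ≡ 132 (mod 181)
49^8 = (49^4)^2 ≡ 132^2 = 17424 ≡ 48 (mod 181)
49^9 = 49^8 · 49^1 ≡ 48 · 49 ≡ 180 (mod 181).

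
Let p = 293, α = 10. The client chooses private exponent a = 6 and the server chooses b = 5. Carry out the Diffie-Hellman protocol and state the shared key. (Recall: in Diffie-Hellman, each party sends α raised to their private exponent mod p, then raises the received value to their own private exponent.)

137

The server sends B = α^b mod p = 10^5 mod 293.
10^1 ≡ 10 (mod 293)
10^2 = (10^1)^2 ≡ 10^2 = 100 ≡ 100 (mod 293)
10^4 = (10^2)^2 ≡ 100^2 = 10000 ≡ 38 (mod 293)
10^5 = 10^4 · 10^1 ≡ 38 · 10 ≡ 87 (mod 293).
So B = 87. The client then computes K = B^a mod p = 87^6 mod 293.
87^1 ≡ 87 (mod 293)
87^2 = (87^1)^2 ≡ 87^2 = 7569 ≡ 244 (mod 293)
87^4 = (87^2)^2 ≡ 244^2 = 59536 ≡ 57 (mod 293)
87^6 = 87^4 · 87^2 ≡ 57 · 244 ≡ 137 (mod 293).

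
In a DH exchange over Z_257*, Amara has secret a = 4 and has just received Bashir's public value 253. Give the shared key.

256

Shared key K = 253^4 mod 257.
253^1 ≡ 253 (mod 257)
253^2 = (253^1)^2 ≡ 253^2 = 64009 ≡ 16 (mod 257)
253^4 = (253^2)^2 ≡ 16^2 = 256 ≡ 256 (mod 257)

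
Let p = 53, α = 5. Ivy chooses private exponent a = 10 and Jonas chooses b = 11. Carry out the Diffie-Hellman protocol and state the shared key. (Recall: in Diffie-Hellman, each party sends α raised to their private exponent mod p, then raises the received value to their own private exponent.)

Ivy sends A = α^a mod p = 5^10 mod 53.
5^1 ≡ 5 (mod 53)
5^2 = (5^1)^2 ≡ 5^2 = 25 ≡ 25 (mod 53)
5^4 = (5^2)^2 ≡ 25^2 = 625 ≡ 42 (mod 53)
5^8 = (5^4)^2 ≡ 42^2 = 1764 ≡ 15 (mod 53)
5^10 = 5^8 · 5^2 ≡ 15 · 25 ≡ 4 (mod 53).
So A = 4. Jonas then computes K = A^b mod p = 4^11 mod 53.
4^1 ≡ 4 (mod 53)
4^2 = (4^1)^2 ≡ 4^2 = 16 ≡ 16 (mod 53)
4^4 = (4^2)^2 ≡ 16^2 = 256 ≡ 44 (mod 53)
4^8 = (4^4)^2 ≡ 44^2 = 1936 ≡ 28 (mod 53)
4^11 = 4^8 · 4^2 · 4^1 ≡ 28 · 16 · 4 ≡ 43 (mod 53).

43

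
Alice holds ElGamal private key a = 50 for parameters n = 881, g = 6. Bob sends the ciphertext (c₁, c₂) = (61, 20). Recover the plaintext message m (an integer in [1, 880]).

104

Shared mask s = c₁^a mod n = 61^50 mod 881.
61^1 ≡ 61 (mod 881)
61^2 = (61^1)^2 ≡ 61^2 = 3721 ≡ 197 (mod 881)
61^4 = (61^2)^2 ≡ 197^2 = 38809 ≡ 45 (mod 881)
61^8 = (61^4)^2 ≡ 45^2 = 2025 ≡ 263 (mod 881)
61^16 = (61^8)^2 ≡ 263^2 = 69169 ≡ 451 (mod 881)
61^32 = (61^16)^2 ≡ 451^2 = 203401 ≡ 771 (mod 881)
61^50 = 61^32 · 61^16 · 61^2 ≡ 771 · 451 · 197 ≡ 644 (mod 881).
So s = 644; s⁻¹ ≡ 710 (mod 881).
m = c₂ · s⁻¹ mod 881 = 20 · 710 mod 881 = 104.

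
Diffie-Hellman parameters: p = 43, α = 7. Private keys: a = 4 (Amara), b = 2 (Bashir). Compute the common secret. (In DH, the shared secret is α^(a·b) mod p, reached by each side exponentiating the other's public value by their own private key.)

Bashir sends B = α^b mod p = 7^2 mod 43.
7^1 ≡ 7 (mod 43)
7^2 = (7^1)^2 ≡ 7^2 = 49 ≡ 6 (mod 43)
So B = 6. Amara then computes K = B^a mod p = 6^4 mod 43.
6^1 ≡ 6 (mod 43)
6^2 = (6^1)^2 ≡ 6^2 = 36 ≡ 36 (mod 43)
6^4 = (6^2)^2 ≡ 36^2 = 1296 ≡ 6 (mod 43)

6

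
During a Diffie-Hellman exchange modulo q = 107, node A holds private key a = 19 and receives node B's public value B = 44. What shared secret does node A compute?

Shared key K = 44^19 mod 107.
44^1 ≡ 44 (mod 107)
44^2 = (44^1)^2 ≡ 44^2 = 1936 ≡ 10 (mod 107)
44^4 = (44^2)^2 ≡ 10^2 = 100 ≡ 100 (mod 107)
44^8 = (44^4)^2 ≡ 100^2 = 10000 ≡ 49 (mod 107)
44^16 = (44^8)^2 ≡ 49^2 = 2401 ≡ 47 (mod 107)
44^19 = 44^16 · 44^2 · 44^1 ≡ 47 · 10 · 44 ≡ 29 (mod 107).

29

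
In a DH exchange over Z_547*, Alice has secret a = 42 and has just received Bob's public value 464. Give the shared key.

Shared key K = 464^42 mod 547.
464^1 ≡ 464 (mod 547)
464^2 = (464^1)^2 ≡ 464^2 = 215296 ≡ 325 (mod 547)
464^4 = (464^2)^2 ≡ 325^2 = 105625 ≡ 54 (mod 547)
464^8 = (464^4)^2 ≡ 54^2 = 2916 ≡ 181 (mod 547)
464^16 = (464^8)^2 ≡ 181^2 = 32761 ≡ 488 (mod 547)
464^32 = (464^16)^2 ≡ 488^2 = 238144 ≡ 199 (mod 547)
464^42 = 464^32 · 464^8 · 464^2 ≡ 199 · 181 · 325 ≡ 375 (mod 547).

375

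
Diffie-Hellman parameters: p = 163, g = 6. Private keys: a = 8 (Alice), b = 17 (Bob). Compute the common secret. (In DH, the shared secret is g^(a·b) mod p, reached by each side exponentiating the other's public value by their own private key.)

6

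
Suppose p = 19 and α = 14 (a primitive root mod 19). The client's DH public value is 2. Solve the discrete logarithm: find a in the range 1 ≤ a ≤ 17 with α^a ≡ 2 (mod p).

13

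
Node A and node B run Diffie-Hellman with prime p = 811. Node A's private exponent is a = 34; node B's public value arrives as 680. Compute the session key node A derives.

680

Shared key K = 680^34 mod 811.
680^1 ≡ 680 (mod 811)
680^2 = (680^1)^2 ≡ 680^2 = 462400 ≡ 130 (mod 811)
680^4 = (680^2)^2 ≡ 130^2 = 16900 ≡ 680 (mod 811)
680^8 = (680^4)^2 ≡ 680^2 = 462400 ≡ 130 (mod 811)
680^16 = (680^8)^2 ≡ 130^2 = 16900 ≡ 680 (mod 811)
680^32 = (680^16)^2 ≡ 680^2 = 462400 ≡ 130 (mod 811)
680^34 = 680^32 · 680^2 ≡ 130 · 130 ≡ 680 (mod 811).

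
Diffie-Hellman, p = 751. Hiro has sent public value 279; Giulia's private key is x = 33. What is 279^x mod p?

463

Shared key K = 279^33 mod 751.
279^1 ≡ 279 (mod 751)
279^2 = (279^1)^2 ≡ 279^2 = 77841 ≡ 488 (mod 751)
279^4 = (279^2)^2 ≡ 488^2 = 238144 ≡ 77 (mod 751)
279^8 = (279^4)^2 ≡ 77^2 = 5929 ≡ 672 (mod 751)
279^16 = (279^8)^2 ≡ 672^2 = 451584 ≡ 233 (mod 751)
279^32 = (279^16)^2 ≡ 233^2 = 54289 ≡ 217 (mod 751)
279^33 = 279^32 · 279^1 ≡ 217 · 279 ≡ 463 (mod 751).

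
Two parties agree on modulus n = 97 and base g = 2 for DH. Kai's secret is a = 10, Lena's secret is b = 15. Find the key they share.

Lena sends B = g^b mod n = 2^15 mod 97.
2^1 ≡ 2 (mod 97)
2^2 = (2^1)^2 ≡ 2^2 = 4 ≡ 4 (mod 97)
2^4 = (2^2)^2 ≡ 4^2 = 16 ≡ 16 (mod 97)
2^8 = (2^4)^2 ≡ 16^2 = 256 ≡ 62 (mod 97)
2^15 = 2^8 · 2^4 · 2^2 · 2^1 ≡ 62 · 16 · 4 · 2 ≡ 79 (mod 97).
So B = 79. Kai then computes K = B^a mod n = 79^10 mod 97.
79^1 ≡ 79 (mod 97)
79^2 = (79^1)^2 ≡ 79^2 = 6241 ≡ 33 (mod 97)
79^4 = (79^2)^2 ≡ 33^2 = 1089 ≡ 22 (mod 97)
79^8 = (79^4)^2 ≡ 22^2 = 484 ≡ 96 (mod 97)
79^10 = 79^8 · 79^2 ≡ 96 · 33 ≡ 64 (mod 97).

64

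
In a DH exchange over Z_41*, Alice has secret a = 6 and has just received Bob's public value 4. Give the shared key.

37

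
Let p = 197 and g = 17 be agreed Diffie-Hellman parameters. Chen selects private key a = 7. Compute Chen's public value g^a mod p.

84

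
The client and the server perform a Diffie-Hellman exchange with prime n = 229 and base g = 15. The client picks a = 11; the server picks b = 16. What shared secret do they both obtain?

The server sends B = g^b mod n = 15^16 mod 229.
15^1 ≡ 15 (mod 229)
15^2 = (15^1)^2 ≡ 15^2 = 225 ≡ 225 (mod 229)
15^4 = (15^2)^2 ≡ 225^2 = 50625 ≡ 16 (mod 229)
15^8 = (15^4)^2 ≡ 16^2 = 256 ≡ 27 (mod 229)
15^16 = (15^8)^2 ≡ 27^2 = 729 ≡ 42 (mod 229)
So B = 42. The client then computes K = B^a mod n = 42^11 mod 229.
42^1 ≡ 42 (mod 229)
42^2 = (42^1)^2 ≡ 42^2 = 1764 ≡ 161 (mod 229)
42^4 = (42^2)^2 ≡ 161^2 = 25921 ≡ 44 (mod 229)
42^8 = (42^4)^2 ≡ 44^2 = 1936 ≡ 104 (mod 229)
42^11 = 42^8 · 42^2 · 42^1 ≡ 104 · 161 · 42 ≡ 218 (mod 229).

218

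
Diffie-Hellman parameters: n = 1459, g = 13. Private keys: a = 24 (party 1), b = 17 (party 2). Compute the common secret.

1138

Party 1 sends A = g^a mod n = 13^24 mod 1459.
13^1 ≡ 13 (mod 1459)
13^2 = (13^1)^2 ≡ 13^2 = 169 ≡ 169 (mod 1459)
13^4 = (13^2)^2 ≡ 169^2 = 28561 ≡ 840 (mod 1459)
13^8 = (13^4)^2 ≡ 840^2 = 705600 ≡ 903 (mod 1459)
13^16 = (13^8)^2 ≡ 903^2 = 815409 ≡ 1287 (mod 1459)
13^24 = 13^16 · 13^8 ≡ 1287 · 903 ≡ 797 (mod 1459).
So A = 797. Party 2 then computes K = A^b mod n = 797^17 mod 1459.
797^1 ≡ 797 (mod 1459)
797^2 = (797^1)^2 ≡ 797^2 = 635209 ≡ 544 (mod 1459)
797^4 = (797^2)^2 ≡ 544^2 = 295936 ≡ 1218 (mod 1459)
797^8 = (797^4)^2 ≡ 1218^2 = 1483524 ≡ 1180 (mod 1459)
797^16 = (797^8)^2 ≡ 1180^2 = 1392400 ≡ 514 (mod 1459)
797^17 = 797^16 · 797^1 ≡ 514 · 797 ≡ 1138 (mod 1459).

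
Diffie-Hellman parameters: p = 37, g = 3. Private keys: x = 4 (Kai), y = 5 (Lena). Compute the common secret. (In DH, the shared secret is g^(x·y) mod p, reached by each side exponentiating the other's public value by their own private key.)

Kai sends A = g^x mod p = 3^4 mod 37.
3^1 ≡ 3 (mod 37)
3^2 = (3^1)^2 ≡ 3^2 = 9 ≡ 9 (mod 37)
3^4 = (3^2)^2 ≡ 9^2 = 81 ≡ 7 (mod 37)
So A = 7. Lena then computes K = A^y mod p = 7^5 mod 37.
7^1 ≡ 7 (mod 37)
7^2 = (7^1)^2 ≡ 7^2 = 49 ≡ 12 (mod 37)
7^4 = (7^2)^2 ≡ 12^2 = 144 ≡ 33 (mod 37)
7^5 = 7^4 · 7^1 ≡ 33 · 7 ≡ 9 (mod 37).

9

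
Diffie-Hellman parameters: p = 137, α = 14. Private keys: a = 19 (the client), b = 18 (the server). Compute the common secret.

59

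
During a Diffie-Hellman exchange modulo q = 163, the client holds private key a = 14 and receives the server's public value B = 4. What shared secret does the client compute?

47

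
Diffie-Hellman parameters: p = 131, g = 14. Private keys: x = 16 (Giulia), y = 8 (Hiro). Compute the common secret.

Hiro sends B = g^y mod p = 14^8 mod 131.
14^1 ≡ 14 (mod 131)
14^2 = (14^1)^2 ≡ 14^2 = 196 ≡ 65 (mod 131)
14^4 = (14^2)^2 ≡ 65^2 = 4225 ≡ 33 (mod 131)
14^8 = (14^4)^2 ≡ 33^2 = 1089 ≡ 41 (mod 131)
So B = 41. Giulia then computes K = B^x mod p = 41^16 mod 131.
41^1 ≡ 41 (mod 131)
41^2 = (41^1)^2 ≡ 41^2 = 1681 ≡ 109 (mod 131)
41^4 = (41^2)^2 ≡ 109^2 = 11881 ≡ 91 (mod 131)
41^8 = (41^4)^2 ≡ 91^2 = 8281 ≡ 28 (mod 131)
41^16 = (41^8)^2 ≡ 28^2 = 784 ≡ 129 (mod 131)

129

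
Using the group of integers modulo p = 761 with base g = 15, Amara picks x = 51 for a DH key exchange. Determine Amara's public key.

262

Public value = 15^51 (mod 761).
15^1 ≡ 15 (mod 761)
15^2 = (15^1)^2 ≡ 15^2 = 225 ≡ 225 (mod 761)
15^4 = (15^2)^2 ≡ 225^2 = 50625 ≡ 399 (mod 761)
15^8 = (15^4)^2 ≡ 399^2 = 159201 ≡ 152 (mod 761)
15^16 = (15^8)^2 ≡ 152^2 = 23104 ≡ 274 (mod 761)
15^32 = (15^16)^2 ≡ 274^2 = 75076 ≡ 498 (mod 761)
15^51 = 15^32 · 15^16 · 15^2 · 15^1 ≡ 498 · 274 · 225 · 15 ≡ 262 (mod 761).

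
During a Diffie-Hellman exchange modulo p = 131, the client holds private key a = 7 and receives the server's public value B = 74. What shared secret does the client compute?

75

Shared key K = 74^7 mod 131.
74^1 ≡ 74 (mod 131)
74^2 = (74^1)^2 ≡ 74^2 = 5476 ≡ 105 (mod 131)
74^4 = (74^2)^2 ≡ 105^2 = 11025 ≡ 21 (mod 131)
74^7 = 74^4 · 74^2 · 74^1 ≡ 21 · 105 · 74 ≡ 75 (mod 131).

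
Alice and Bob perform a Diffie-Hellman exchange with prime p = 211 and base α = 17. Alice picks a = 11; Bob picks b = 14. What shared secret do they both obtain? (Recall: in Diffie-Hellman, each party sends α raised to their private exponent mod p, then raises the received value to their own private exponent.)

Alice sends A = α^a mod p = 17^11 mod 211.
17^1 ≡ 17 (mod 211)
17^2 = (17^1)^2 ≡ 17^2 = 289 ≡ 78 (mod 211)
17^4 = (17^2)^2 ≡ 78^2 = 6084 ≡ 176 (mod 211)
17^8 = (17^4)^2 ≡ 176^2 = 30976 ≡ 170 (mod 211)
17^11 = 17^8 · 17^2 · 17^1 ≡ 170 · 78 · 17 ≡ 72 (mod 211).
So A = 72. Bob then computes K = A^b mod p = 72^14 mod 211.
72^1 ≡ 72 (mod 211)
72^2 = (72^1)^2 ≡ 72^2 = 5184 ≡ 120 (mod 211)
72^4 = (72^2)^2 ≡ 120^2 = 14400 ≡ 52 (mod 211)
72^8 = (72^4)^2 ≡ 52^2 = 2704 ≡ 172 (mod 211)
72^14 = 72^8 · 72^4 · 72^2 ≡ 172 · 52 · 120 ≡ 134 (mod 211).

134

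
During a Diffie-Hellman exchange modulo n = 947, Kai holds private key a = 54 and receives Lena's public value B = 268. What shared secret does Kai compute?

791

Shared key K = 268^54 mod 947.
268^1 ≡ 268 (mod 947)
268^2 = (268^1)^2 ≡ 268^2 = 71824 ≡ 799 (mod 947)
268^4 = (268^2)^2 ≡ 799^2 = 638401 ≡ 123 (mod 947)
268^8 = (268^4)^2 ≡ 123^2 = 15129 ≡ 924 (mod 947)
268^16 = (268^8)^2 ≡ 924^2 = 853776 ≡ 529 (mod 947)
268^32 = (268^16)^2 ≡ 529^2 = 279841 ≡ 476 (mod 947)
268^54 = 268^32 · 268^16 · 268^4 · 268^2 ≡ 476 · 529 · 123 · 799 ≡ 791 (mod 947).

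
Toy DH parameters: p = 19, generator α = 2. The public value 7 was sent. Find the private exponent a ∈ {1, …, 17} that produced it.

6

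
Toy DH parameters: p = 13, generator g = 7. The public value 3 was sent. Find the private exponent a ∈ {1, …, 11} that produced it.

8

Try successive powers of 7 modulo 13:
7^1 ≡ 7
7^2 ≡ 10
7^3 ≡ 5
7^4 ≡ 9
7^5 ≡ 11
7^6 ≡ 12
7^7 ≡ 6
7^8 ≡ 3
Found: a = 8.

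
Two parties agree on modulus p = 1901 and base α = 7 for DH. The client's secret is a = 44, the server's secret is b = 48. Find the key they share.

The client sends A = α^a mod p = 7^44 mod 1901.
7^1 ≡ 7 (mod 1901)
7^2 = (7^1)^2 ≡ 7^2 = 49 ≡ 49 (mod 1901)
7^4 = (7^2)^2 ≡ 49^2 = 2401 ≡ 500 (mod 1901)
7^8 = (7^4)^2 ≡ 500^2 = 250000 ≡ 969 (mod 1901)
7^16 = (7^8)^2 ≡ 969^2 = 938961 ≡ 1768 (mod 1901)
7^32 = (7^16)^2 ≡ 1768^2 = 3125824 ≡ 580 (mod 1901)
7^44 = 7^32 · 7^8 · 7^4 ≡ 580 · 969 · 500 ≡ 378 (mod 1901).
So A = 378. The server then computes K = A^b mod p = 378^48 mod 1901.
378^1 ≡ 378 (mod 1901)
378^2 = (378^1)^2 ≡ 378^2 = 142884 ≡ 309 (mod 1901)
378^4 = (378^2)^2 ≡ 309^2 = 95481 ≡ 431 (mod 1901)
378^8 = (378^4)^2 ≡ 431^2 = 185761 ≡ 1364 (mod 1901)
378^16 = (378^8)^2 ≡ 1364^2 = 1860496 ≡ 1318 (mod 1901)
378^32 = (378^16)^2 ≡ 1318^2 = 1737124 ≡ 1511 (mod 1901)
378^48 = 378^32 · 378^16 ≡ 1511 · 1318 ≡ 1151 (mod 1901).

1151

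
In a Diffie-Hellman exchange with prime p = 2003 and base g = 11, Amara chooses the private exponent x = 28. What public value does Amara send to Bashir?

1440

Public value = 11^{28} \pmod{2003}.
11^1 ≡ 11 (mod 2003)
11^2 = (11^1)^2 ≡ 11^2 = 121 ≡ 121 (mod 2003)
11^4 = (11^2)^2 ≡ 121^2 = 14641 ≡ 620 (mod 2003)
11^8 = (11^4)^2 ≡ 620^2 = 384400 ≡ 1827 (mod 2003)
11^16 = (11^8)^2 ≡ 1827^2 = 3337929 ≡ 931 (mod 2003)
11^28 = 11^16 · 11^8 · 11^4 ≡ 931 · 1827 · 620 ≡ 1440 (mod 2003).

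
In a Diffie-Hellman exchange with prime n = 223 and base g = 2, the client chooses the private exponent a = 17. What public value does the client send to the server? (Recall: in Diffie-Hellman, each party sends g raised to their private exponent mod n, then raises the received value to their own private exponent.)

171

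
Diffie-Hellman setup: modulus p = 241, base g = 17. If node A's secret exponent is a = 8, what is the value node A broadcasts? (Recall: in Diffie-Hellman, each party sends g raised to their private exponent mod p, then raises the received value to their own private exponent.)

150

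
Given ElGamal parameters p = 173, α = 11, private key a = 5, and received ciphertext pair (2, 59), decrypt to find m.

137

Shared mask s = c₁^a mod p = 2^5 mod 173.
2^1 ≡ 2 (mod 173)
2^2 = (2^1)^2 ≡ 2^2 = 4 ≡ 4 (mod 173)
2^4 = (2^2)^2 ≡ 4^2 = 16 ≡ 16 (mod 173)
2^5 = 2^4 · 2^1 ≡ 16 · 2 ≡ 32 (mod 173).
So s = 32; s⁻¹ ≡ 146 (mod 173).
m = c₂ · s⁻¹ mod 173 = 59 · 146 mod 173 = 137.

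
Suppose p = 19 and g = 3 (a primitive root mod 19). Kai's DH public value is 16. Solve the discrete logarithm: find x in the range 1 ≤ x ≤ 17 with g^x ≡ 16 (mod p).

10

Try successive powers of 3 modulo 19:
3^1 ≡ 3
3^2 ≡ 9
3^3 ≡ 8
3^4 ≡ 5
3^5 ≡ 15
3^6 ≡ 7
3^7 ≡ 2
3^8 ≡ 6
3^9 ≡ 18
3^10 ≡ 16
Found: x = 10.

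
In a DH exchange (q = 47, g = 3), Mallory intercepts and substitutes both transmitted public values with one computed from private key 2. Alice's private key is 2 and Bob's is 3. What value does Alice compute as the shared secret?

Alice receives Mallory's public value M = 3^2 mod 47 instead of the honest one.
3^1 ≡ 3 (mod 47)
3^2 = (3^1)^2 ≡ 3^2 = 9 ≡ 9 (mod 47)
So M = 9. Alice computes K = M^2 mod 47.
9^1 ≡ 9 (mod 47)
9^2 = (9^1)^2 ≡ 9^2 = 81 ≡ 34 (mod 47)

34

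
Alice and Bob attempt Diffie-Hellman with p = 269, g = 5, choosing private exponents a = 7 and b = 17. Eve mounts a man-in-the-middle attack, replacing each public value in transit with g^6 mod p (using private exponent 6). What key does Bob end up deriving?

177

Bob receives Eve's public value M = 5^6 mod 269 instead of the honest one.
5^1 ≡ 5 (mod 269)
5^2 = (5^1)^2 ≡ 5^2 = 25 ≡ 25 (mod 269)
5^4 = (5^2)^2 ≡ 25^2 = 625 ≡ 87 (mod 269)
5^6 = 5^4 · 5^2 ≡ 87 · 25 ≡ 23 (mod 269).
So M = 23. Bob computes K = M^17 mod 269.
23^1 ≡ 23 (mod 269)
23^2 = (23^1)^2 ≡ 23^2 = 529 ≡ 260 (mod 269)
23^4 = (23^2)^2 ≡ 260^2 = 67600 ≡ 81 (mod 269)
23^8 = (23^4)^2 ≡ 81^2 = 6561 ≡ 105 (mod 269)
23^16 = (23^8)^2 ≡ 105^2 = 11025 ≡ 265 (mod 269)
23^17 = 23^16 · 23^1 ≡ 265 · 23 ≡ 177 (mod 269).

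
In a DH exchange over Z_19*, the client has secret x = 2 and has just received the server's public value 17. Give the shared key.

Shared key K = 17^2 mod 19.
17^1 ≡ 17 (mod 19)
17^2 = (17^1)^2 ≡ 17^2 = 289 ≡ 4 (mod 19)

4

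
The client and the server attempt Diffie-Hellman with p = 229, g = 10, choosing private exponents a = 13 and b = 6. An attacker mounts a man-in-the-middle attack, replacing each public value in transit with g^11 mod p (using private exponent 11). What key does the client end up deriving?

The client receives an attacker's public value M = 10^11 mod 229 instead of the honest one.
10^1 ≡ 10 (mod 229)
10^2 = (10^1)^2 ≡ 10^2 = 100 ≡ 100 (mod 229)
10^4 = (10^2)^2 ≡ 100^2 = 10000 ≡ 153 (mod 229)
10^8 = (10^4)^2 ≡ 153^2 = 23409 ≡ 51 (mod 229)
10^11 = 10^8 · 10^2 · 10^1 ≡ 51 · 100 · 10 ≡ 162 (mod 229).
So M = 162. The client computes K = M^13 mod 229.
162^1 ≡ 162 (mod 229)
162^2 = (162^1)^2 ≡ 162^2 = 26244 ≡ 138 (mod 229)
162^4 = (162^2)^2 ≡ 138^2 = 19044 ≡ 37 (mod 229)
162^8 = (162^4)^2 ≡ 37^2 = 1369 ≡ 224 (mod 229)
162^13 = 162^8 · 162^4 · 162^1 ≡ 224 · 37 · 162 ≡ 29 (mod 229).

29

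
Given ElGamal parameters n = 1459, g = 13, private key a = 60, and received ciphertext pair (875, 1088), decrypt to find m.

834

Shared mask s = c₁^a mod n = 875^60 mod 1459.
875^1 ≡ 875 (mod 1459)
875^2 = (875^1)^2 ≡ 875^2 = 765625 ≡ 1109 (mod 1459)
875^4 = (875^2)^2 ≡ 1109^2 = 1229881 ≡ 1403 (mod 1459)
875^8 = (875^4)^2 ≡ 1403^2 = 1968409 ≡ 218 (mod 1459)
875^16 = (875^8)^2 ≡ 218^2 = 47524 ≡ 836 (mod 1459)
875^32 = (875^16)^2 ≡ 836^2 = 698896 ≡ 35 (mod 1459)
875^60 = 875^32 · 875^16 · 875^8 · 875^4 ≡ 35 · 836 · 218 · 1403 ≡ 890 (mod 1459).
So s = 890; s⁻¹ ≡ 100 (mod 1459).
m = c₂ · s⁻¹ mod 1459 = 1088 · 100 mod 1459 = 834.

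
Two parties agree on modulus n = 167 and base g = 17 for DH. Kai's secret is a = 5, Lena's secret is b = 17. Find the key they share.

Kai sends A = g^a mod n = 17^5 mod 167.
17^1 ≡ 17 (mod 167)
17^2 = (17^1)^2 ≡ 17^2 = 289 ≡ 122 (mod 167)
17^4 = (17^2)^2 ≡ 122^2 = 14884 ≡ 21 (mod 167)
17^5 = 17^4 · 17^1 ≡ 21 · 17 ≡ 23 (mod 167).
So A = 23. Lena then computes K = A^b mod n = 23^17 mod 167.
23^1 ≡ 23 (mod 167)
23^2 = (23^1)^2 ≡ 23^2 = 529 ≡ 28 (mod 167)
23^4 = (23^2)^2 ≡ 28^2 = 784 ≡ 116 (mod 167)
23^8 = (23^4)^2 ≡ 116^2 = 13456 ≡ 96 (mod 167)
23^16 = (23^8)^2 ≡ 96^2 = 9216 ≡ 31 (mod 167)
23^17 = 23^16 · 23^1 ≡ 31 · 23 ≡ 45 (mod 167).

45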